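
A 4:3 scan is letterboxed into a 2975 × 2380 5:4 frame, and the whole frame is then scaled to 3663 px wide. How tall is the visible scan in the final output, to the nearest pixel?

At 2975×2380 the scan is width-limited, so height = 2975 × 3/4 ≈ 2231.25 px.
The frame scales by 3663/2975 = 1.2313; 2231.25 × 1.2313 ≈ 2747.25 px.

2747 px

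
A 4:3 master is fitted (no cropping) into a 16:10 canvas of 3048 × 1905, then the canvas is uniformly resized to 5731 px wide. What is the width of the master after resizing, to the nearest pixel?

Fitted into 3048×1905, the master spans the height; its width is 1905 × 4/3 ≈ 2540.00 px.
The frame scales by 5731/3048 = 1.8802; 2540.00 × 1.8802 ≈ 4775.83 px.

4776 px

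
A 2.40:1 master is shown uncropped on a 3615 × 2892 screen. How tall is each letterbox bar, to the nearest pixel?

693 px

2.40:1 is wider than 5:4, so it spans the full width.
The master is 3615 / 2.400 ≈ 1506.25 px tall.
Leftover height: 2892 − 1506.25 = 1385.75 px → 692.88 each side.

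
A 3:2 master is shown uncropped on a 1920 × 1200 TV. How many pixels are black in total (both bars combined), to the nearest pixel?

144000 pixels

3:2 is narrower than 16×10, so it spans the full height.
Content width = 1200 × 3/2 ≈ 1800.0000 px.
Black = 1920 − 1800.0000 = 120.0000 px.
Across the 1200-px span: 120.0000 × 1200 ≈ 144000 px.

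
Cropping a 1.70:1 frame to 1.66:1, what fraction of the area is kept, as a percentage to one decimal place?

97.6%

1.66:1 is narrower than 1.70:1, so the crop keeps the full height and trims the width.
Area ratio = (1.660)/(1.700) = 97.65% retained.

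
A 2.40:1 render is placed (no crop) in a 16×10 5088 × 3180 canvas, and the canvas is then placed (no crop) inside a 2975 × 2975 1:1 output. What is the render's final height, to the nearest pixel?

2.40:1 in 5088×3180: fills the width, so the render is 5088.00 × 2120.00.
The 16×10 canvas is width-limited in 2975×2975, giving 2975.00 × 1859.38; scale factor 0.5847.
So the render's height is 2120.00 × 0.5847 ≈ 1239.58.

1240 px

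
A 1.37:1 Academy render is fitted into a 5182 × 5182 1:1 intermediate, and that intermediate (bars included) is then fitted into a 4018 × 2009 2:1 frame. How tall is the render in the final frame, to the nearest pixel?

1.37:1 Academy in 5182×5182: fills the width, so the render is 5182.00 × 3782.48.
The 1:1 canvas is height-limited in 4018×2009, giving 2009.00 × 2009.00; scale factor 0.3877.
Applying the same ×0.3877: 3782.48 → 1466.42.

1466 px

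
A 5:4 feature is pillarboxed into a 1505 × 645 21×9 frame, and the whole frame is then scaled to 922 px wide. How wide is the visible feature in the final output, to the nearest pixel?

494 px

Fitted into 1505×645, the feature spans the height; its width is 645 × 5/4 ≈ 806.25 px.
The frame scales by 922/1505 = 0.6126; 806.25 × 0.6126 ≈ 493.93 px.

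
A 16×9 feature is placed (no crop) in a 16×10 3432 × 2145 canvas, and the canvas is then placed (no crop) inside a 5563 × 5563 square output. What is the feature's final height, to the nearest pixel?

3129 px

16×9 in 3432×2145: fills the width, so the feature is 3432.00 × 1930.50.
The 16×10 canvas is width-limited in 5563×5563, giving 5563.00 × 3476.88; scale factor 1.6209.
So the feature's height is 1930.50 × 1.6209 ≈ 3129.19.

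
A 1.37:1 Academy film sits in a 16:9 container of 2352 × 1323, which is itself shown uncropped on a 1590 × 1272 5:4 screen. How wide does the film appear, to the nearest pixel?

1225 px

Inside the 2352×1323 canvas the film is height-limited at 1812.51 × 1323.00.
16:9 in 1590×1272: fills the width, so the intermediate becomes 1590.00 × 894.38 — a scale of ×0.6760.
Applying the same ×0.6760: 1812.51 → 1225.29.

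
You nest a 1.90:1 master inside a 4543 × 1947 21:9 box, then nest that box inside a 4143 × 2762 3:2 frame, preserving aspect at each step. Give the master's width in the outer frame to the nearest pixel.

1.90:1 in 4543×1947: fills the height, so the master is 3699.30 × 1947.00.
21:9 in 4143×2762: fills the width, so the intermediate becomes 4143.00 × 1775.57 — a scale of ×0.9120.
So the master's width is 3699.30 × 0.9120 ≈ 3373.59.

3374 px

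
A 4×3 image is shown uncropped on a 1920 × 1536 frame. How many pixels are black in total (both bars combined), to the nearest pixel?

184320 pixels

4×3 is wider than 5:4, so it spans the full width.
Content height = 1920 × 3/4 ≈ 1440.0000 px.
Black = 1536 − 1440.0000 = 96.0000 px.
That's 96.0000 × 1920 ≈ 184320 black pixels.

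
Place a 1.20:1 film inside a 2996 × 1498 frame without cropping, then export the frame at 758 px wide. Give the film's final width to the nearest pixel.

At 2996×1498 the film is height-limited, so width = 1498 × 1.200 ≈ 1797.60 px.
Resizing to 758 px wide multiplies everything by 0.2530: 1797.60 → 454.80 px.

455 px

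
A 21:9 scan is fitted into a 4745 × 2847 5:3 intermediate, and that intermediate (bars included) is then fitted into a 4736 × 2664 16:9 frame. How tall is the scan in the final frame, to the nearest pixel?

1903 px

Inside the 4745×2847 canvas the scan is width-limited at 4745.00 × 2033.57.
Second fit — the 5:3 canvas into 4736×2664 spans the height: 4440.00 × 2664.00 (×0.9357 from 4745×2847).
The scan scales with it: height 2033.57 × 0.9357 ≈ 1902.86.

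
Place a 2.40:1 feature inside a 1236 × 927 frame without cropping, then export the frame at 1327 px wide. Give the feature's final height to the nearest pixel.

553 px

In the 1236×927 frame the feature fills the width: height = 1236 / 2.400 ≈ 515.00 px.
Scaling 1236 → 1327 is ×1.0736, so the height becomes 515.00 × 1.0736 ≈ 552.92 px.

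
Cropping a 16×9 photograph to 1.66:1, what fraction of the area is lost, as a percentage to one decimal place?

6.6%

1.66:1 is narrower than 16×9, so the crop keeps the full height and trims the width.
(1.660)/(1.778) ≈ 0.934 of the area survives, leaving 6.62% discarded.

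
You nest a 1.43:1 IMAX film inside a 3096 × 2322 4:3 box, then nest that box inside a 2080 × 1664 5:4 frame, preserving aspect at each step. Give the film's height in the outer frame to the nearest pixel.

Inside the 3096×2322 canvas the film is width-limited at 3096.00 × 2165.03.
Second fit — the 4:3 canvas into 2080×1664 spans the width: 2080.00 × 1560.00 (×0.6718 from 3096×2322).
The film scales with it: height 2165.03 × 0.6718 ≈ 1454.55.

1455 px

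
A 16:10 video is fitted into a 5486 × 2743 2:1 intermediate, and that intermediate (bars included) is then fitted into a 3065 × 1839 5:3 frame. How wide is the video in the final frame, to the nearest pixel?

First fit — 16:10 into 5486×2743 spans the height: 4388.80 × 2743.00.
The 2:1 canvas is width-limited in 3065×1839, giving 3065.00 × 1532.50; scale factor 0.5587.
Applying the same ×0.5587: 4388.80 → 2452.00.

2452 px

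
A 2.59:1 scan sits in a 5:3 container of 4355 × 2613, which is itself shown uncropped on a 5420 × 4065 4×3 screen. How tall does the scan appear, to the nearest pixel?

2.59:1 in 4355×2613: fills the width, so the scan is 4355.00 × 1681.47.
The 5:3 canvas is width-limited in 5420×4065, giving 5420.00 × 3252.00; scale factor 1.2445.
Applying the same ×1.2445: 1681.47 → 2092.66.

2093 px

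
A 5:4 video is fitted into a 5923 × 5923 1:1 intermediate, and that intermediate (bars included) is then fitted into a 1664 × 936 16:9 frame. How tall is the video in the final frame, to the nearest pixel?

5:4 in 5923×5923: fills the width, so the video is 5923.00 × 4738.40.
The 1:1 canvas is height-limited in 1664×936, giving 936.00 × 936.00; scale factor 0.1580.
Applying the same ×0.1580: 4738.40 → 748.80.

749 px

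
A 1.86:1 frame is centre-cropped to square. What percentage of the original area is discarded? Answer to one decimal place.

46.2%

The height stays; only width is cut (since square is narrower than 1.86:1).
Fraction kept = (1.000)/(1.860) ≈ 53.76%, so 46.24% is lost.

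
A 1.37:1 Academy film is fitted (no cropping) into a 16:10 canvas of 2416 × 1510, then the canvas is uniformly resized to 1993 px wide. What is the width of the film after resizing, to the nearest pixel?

In the 2416×1510 frame the film fills the height: width = 1510 × 1.370 ≈ 2068.70 px.
The frame scales by 1993/2416 = 0.8249; 2068.70 × 0.8249 ≈ 1706.51 px.

1707 px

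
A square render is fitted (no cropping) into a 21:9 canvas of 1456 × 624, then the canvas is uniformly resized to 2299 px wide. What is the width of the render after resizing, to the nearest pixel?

985 px

In the 1456×624 frame the render fills the height: width = 624 × 1/1 ≈ 624.00 px.
Scaling 1456 → 2299 is ×1.5790, so the width becomes 624.00 × 1.5790 ≈ 985.29 px.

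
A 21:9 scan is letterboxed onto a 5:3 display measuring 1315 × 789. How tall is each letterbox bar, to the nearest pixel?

21:9 (2.333) > 5:3 (1.667), so the scan fills the width.
That makes the image 563.57 px tall (1315 × 9/21).
Black = 789 − 563.57 = 225.43 px, or 112.71 per bar.

113 px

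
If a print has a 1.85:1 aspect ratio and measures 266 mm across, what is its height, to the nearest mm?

At 1.85:1, 266 / 1.850 ≈ 143.78.

144 mm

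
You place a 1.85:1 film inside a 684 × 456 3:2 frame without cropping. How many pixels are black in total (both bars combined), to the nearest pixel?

1.85:1 is wider than 3:2, so it spans the full width.
That makes the image 369.7297 px tall (684 / 1.850).
456 − 369.7297 = 86.2703 px of bars.
That's 86.2703 × 684 ≈ 59009 black pixels.

59009 pixels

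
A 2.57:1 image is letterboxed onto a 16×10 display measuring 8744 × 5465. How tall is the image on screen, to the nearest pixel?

3402 px

2.57:1 is wider than 16×10, so it spans the full width.
Content height = 8744 / 2.570 ≈ 3402.33 px.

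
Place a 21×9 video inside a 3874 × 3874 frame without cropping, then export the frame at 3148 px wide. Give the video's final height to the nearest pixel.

Fitted into 3874×3874, the video spans the width; its height is 3874 × 9/21 ≈ 1660.29 px.
Scaling 3874 → 3148 is ×0.8126, so the height becomes 1660.29 × 0.8126 ≈ 1349.14 px.

1349 px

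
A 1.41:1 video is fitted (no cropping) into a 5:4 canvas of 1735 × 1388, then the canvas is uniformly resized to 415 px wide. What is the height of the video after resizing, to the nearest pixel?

Fitted into 1735×1388, the video spans the width; its height is 1735 / 1.410 ≈ 1230.50 px.
Resizing to 415 px wide multiplies everything by 0.2392: 1230.50 → 294.33 px.

294 px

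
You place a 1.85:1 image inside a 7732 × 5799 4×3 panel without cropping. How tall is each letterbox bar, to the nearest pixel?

Since 1.850 > 1.333, the image is width-limited.
Content height = 7732 / 1.850 ≈ 4179.46 px.
5799 − 4179.46 = 1619.54 px of bars (809.77 each).

810 px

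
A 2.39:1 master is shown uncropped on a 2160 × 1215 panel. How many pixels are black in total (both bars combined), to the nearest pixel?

Since 2.390 > 1.778, the master is width-limited.
Content height = 2160 / 2.390 ≈ 903.7657 px.
1215 − 903.7657 = 311.2343 px of bars.
Across the 2160-px span: 311.2343 × 2160 ≈ 672266 px.

672266 pixels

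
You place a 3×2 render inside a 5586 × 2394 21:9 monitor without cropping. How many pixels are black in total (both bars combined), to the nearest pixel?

4776030 pixels

Since 1.500 < 2.333, the render is height-limited.
The render is 2394 × 3/2 ≈ 3591.0000 px wide.
Leftover width: 5586 − 3591.0000 = 1995.0000 px.
Bar area = 1995.0000 × 2394 ≈ 4776030 px.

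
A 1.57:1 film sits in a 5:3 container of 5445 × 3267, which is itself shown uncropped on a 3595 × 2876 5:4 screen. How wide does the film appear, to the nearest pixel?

Inside the 5445×3267 canvas the film is height-limited at 5129.19 × 3267.00.
The 5:3 canvas is width-limited in 3595×2876, giving 3595.00 × 2157.00; scale factor 0.6602.
Applying the same ×0.6602: 5129.19 → 3386.49.

3386 px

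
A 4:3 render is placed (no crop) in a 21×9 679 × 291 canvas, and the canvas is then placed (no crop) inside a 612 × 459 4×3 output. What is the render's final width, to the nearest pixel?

First fit — 4:3 into 679×291 spans the height: 388.00 × 291.00.
The 21×9 canvas is width-limited in 612×459, giving 612.00 × 262.29; scale factor 0.9013.
Applying the same ×0.9013: 388.00 → 349.71.

350 px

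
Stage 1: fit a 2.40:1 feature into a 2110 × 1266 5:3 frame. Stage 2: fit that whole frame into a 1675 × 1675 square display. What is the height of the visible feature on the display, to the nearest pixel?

698 px

Inside the 2110×1266 canvas the feature is width-limited at 2110.00 × 879.17.
5:3 in 1675×1675: fills the width, so the intermediate becomes 1675.00 × 1005.00 — a scale of ×0.7938.
So the feature's height is 879.17 × 0.7938 ≈ 697.92.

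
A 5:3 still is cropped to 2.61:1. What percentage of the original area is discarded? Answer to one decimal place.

2.61:1 is wider than 5:3, so the crop keeps the full width and trims the height.
Area ratio = (1.667)/(2.610) = 63.86%; the remaining 36.14% is cropped out.

36.1%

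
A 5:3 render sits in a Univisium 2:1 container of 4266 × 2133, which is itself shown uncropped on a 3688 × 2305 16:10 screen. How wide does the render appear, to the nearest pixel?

3073 px

Inside the 4266×2133 canvas the render is height-limited at 3555.00 × 2133.00.
The Univisium 2:1 canvas is width-limited in 3688×2305, giving 3688.00 × 1844.00; scale factor 0.8645.
So the render's width is 3555.00 × 0.8645 ≈ 3073.33.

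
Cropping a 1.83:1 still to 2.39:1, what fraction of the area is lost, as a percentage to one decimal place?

Going from 1.83:1 to 2.39:1 means cutting height while keeping width.
Fraction kept = (1.830)/(2.390) ≈ 76.57%, so 23.43% is lost.

23.4%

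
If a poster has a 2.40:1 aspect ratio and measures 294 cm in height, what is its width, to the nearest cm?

294 × 2.400 = 705.60.

706 cm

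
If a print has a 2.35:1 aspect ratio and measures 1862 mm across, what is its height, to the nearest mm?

792 mm

1862 / 2.350 = 792.34.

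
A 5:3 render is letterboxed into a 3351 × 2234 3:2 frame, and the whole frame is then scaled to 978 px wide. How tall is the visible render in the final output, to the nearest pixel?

At 3351×2234 the render is width-limited, so height = 3351 × 3/5 ≈ 2010.60 px.
Resizing to 978 px wide multiplies everything by 0.2919: 2010.60 → 586.80 px.

587 px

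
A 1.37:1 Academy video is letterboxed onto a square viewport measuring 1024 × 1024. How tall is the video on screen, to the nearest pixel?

1.37:1 Academy (1.370) > square (1.000), so the video fills the width.
Content height = 1024 / 1.370 ≈ 747.45 px.

747 px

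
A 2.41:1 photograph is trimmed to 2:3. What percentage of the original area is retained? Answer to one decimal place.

27.7%

Going from 2.41:1 to 2:3 means cutting width while keeping height.
Fraction kept = (0.667)/(2.410) ≈ 27.66%.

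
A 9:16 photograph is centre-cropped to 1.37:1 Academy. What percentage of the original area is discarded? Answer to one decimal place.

58.9%

The width stays; only height is cut (since 1.37:1 Academy is wider than 9:16).
Fraction kept = (0.562)/(1.370) ≈ 41.06%, so 58.94% is lost.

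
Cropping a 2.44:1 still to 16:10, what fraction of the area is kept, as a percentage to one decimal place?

16:10 is narrower than 2.44:1, so the crop keeps the full height and trims the width.
(1.600)/(2.440) ≈ 0.656 of the area survives.

65.6%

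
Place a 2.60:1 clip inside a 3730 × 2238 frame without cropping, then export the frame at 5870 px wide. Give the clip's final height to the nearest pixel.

At 3730×2238 the clip is width-limited, so height = 3730 / 2.600 ≈ 1434.62 px.
Scaling 3730 → 5870 is ×1.5737, so the height becomes 1434.62 × 1.5737 ≈ 2257.69 px.

2258 px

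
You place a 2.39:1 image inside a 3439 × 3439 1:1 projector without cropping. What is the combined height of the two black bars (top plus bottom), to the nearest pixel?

2.39:1 is wider than 1:1, so it spans the full width.
That makes the image 1438.91 px tall (3439 / 2.390).
Leftover height: 3439 − 1438.91 = 2000.09 px.

2000 px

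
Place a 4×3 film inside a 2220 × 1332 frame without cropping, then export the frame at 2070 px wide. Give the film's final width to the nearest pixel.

Fitted into 2220×1332, the film spans the height; its width is 1332 × 4/3 ≈ 1776.00 px.
Resizing to 2070 px wide multiplies everything by 0.9324: 1776.00 → 1656.00 px.

1656 px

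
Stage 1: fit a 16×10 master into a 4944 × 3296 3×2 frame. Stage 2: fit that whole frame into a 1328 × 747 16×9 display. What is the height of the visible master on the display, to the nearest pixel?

700 px

Inside the 4944×3296 canvas the master is width-limited at 4944.00 × 3090.00.
Second fit — the 3×2 canvas into 1328×747 spans the height: 1120.50 × 747.00 (×0.2266 from 4944×3296).
The master scales with it: height 3090.00 × 0.2266 ≈ 700.31.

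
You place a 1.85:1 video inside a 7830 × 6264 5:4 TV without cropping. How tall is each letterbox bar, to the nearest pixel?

1.85:1 is wider than 5:4, so it spans the full width.
Content height = 7830 / 1.850 ≈ 4232.43 px.
6264 − 4232.43 = 2031.57 px of bars (1015.78 each).

1016 px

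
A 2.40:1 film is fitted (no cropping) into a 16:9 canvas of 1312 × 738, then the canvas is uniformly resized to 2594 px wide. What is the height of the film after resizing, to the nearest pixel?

1081 px

In the 1312×738 frame the film fills the width: height = 1312 / 2.400 ≈ 546.67 px.
The frame scales by 2594/1312 = 1.9771; 546.67 × 1.9771 ≈ 1080.83 px.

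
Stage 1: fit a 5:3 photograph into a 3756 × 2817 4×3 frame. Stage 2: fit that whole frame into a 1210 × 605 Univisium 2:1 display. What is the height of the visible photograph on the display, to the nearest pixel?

484 px

5:3 in 3756×2817: fills the width, so the photograph is 3756.00 × 2253.60.
The 4×3 canvas is height-limited in 1210×605, giving 806.67 × 605.00; scale factor 0.2148.
So the photograph's height is 2253.60 × 0.2148 ≈ 484.00.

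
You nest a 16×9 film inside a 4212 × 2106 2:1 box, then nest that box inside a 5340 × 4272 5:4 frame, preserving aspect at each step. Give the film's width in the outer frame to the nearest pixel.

Inside the 4212×2106 canvas the film is height-limited at 3744.00 × 2106.00.
The 2:1 canvas is width-limited in 5340×4272, giving 5340.00 × 2670.00; scale factor 1.2678.
Applying the same ×1.2678: 3744.00 → 4746.67.

4747 px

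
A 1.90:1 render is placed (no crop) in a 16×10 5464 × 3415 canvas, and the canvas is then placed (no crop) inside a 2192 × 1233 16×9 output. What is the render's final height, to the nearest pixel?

1038 px

First fit — 1.90:1 into 5464×3415 spans the width: 5464.00 × 2875.79.
16×10 in 2192×1233: fills the height, so the intermediate becomes 1972.80 × 1233.00 — a scale of ×0.3611.
So the render's height is 2875.79 × 0.3611 ≈ 1038.32.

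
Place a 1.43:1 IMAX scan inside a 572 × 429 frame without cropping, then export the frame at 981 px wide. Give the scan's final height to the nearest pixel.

Fitted into 572×429, the scan spans the width; its height is 572 / 1.430 ≈ 400.00 px.
The frame scales by 981/572 = 1.7150; 400.00 × 1.7150 ≈ 686.01 px.

686 px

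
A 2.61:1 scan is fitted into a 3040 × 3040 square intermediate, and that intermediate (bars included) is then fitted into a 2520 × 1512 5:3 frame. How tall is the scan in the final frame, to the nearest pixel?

First fit — 2.61:1 into 3040×3040 spans the width: 3040.00 × 1164.75.
Second fit — the square canvas into 2520×1512 spans the height: 1512.00 × 1512.00 (×0.4974 from 3040×3040).
So the scan's height is 1164.75 × 0.4974 ≈ 579.31.

579 px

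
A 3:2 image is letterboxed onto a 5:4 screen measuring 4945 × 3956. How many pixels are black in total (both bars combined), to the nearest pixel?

3260403 pixels

3:2 is wider than 5:4, so it spans the full width.
Content height = 4945 × 2/3 ≈ 3296.6667 px.
Black = 3956 − 3296.6667 = 659.3333 px.
That's 659.3333 × 4945 ≈ 3260403 black pixels.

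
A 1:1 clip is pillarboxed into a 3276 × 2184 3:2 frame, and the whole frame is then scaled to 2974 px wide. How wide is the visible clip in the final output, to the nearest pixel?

1983 px

At 3276×2184 the clip is height-limited, so width = 2184 × 1/1 ≈ 2184.00 px.
Resizing to 2974 px wide multiplies everything by 0.9078: 2184.00 → 1982.67 px.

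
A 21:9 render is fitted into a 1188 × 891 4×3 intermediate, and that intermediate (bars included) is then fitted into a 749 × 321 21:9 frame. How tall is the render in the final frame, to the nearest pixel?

21:9 in 1188×891: fills the width, so the render is 1188.00 × 509.14.
Second fit — the 4×3 canvas into 749×321 spans the height: 428.00 × 321.00 (×0.3603 from 1188×891).
Applying the same ×0.3603: 509.14 → 183.43.

183 px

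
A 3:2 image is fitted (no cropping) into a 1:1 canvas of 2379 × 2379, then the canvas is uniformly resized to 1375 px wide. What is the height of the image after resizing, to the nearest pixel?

Fitted into 2379×2379, the image spans the width; its height is 2379 × 2/3 ≈ 1586.00 px.
The frame scales by 1375/2379 = 0.5780; 1586.00 × 0.5780 ≈ 916.67 px.

917 px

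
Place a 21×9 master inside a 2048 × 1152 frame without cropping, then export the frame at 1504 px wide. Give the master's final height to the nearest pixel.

645 px

At 2048×1152 the master is width-limited, so height = 2048 × 9/21 ≈ 877.71 px.
Resizing to 1504 px wide multiplies everything by 0.7344: 877.71 → 644.57 px.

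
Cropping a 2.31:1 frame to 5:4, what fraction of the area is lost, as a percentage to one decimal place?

45.9%

Going from 2.31:1 to 5:4 means cutting width while keeping height.
Area ratio = (1.250)/(2.310) = 54.11%; the remaining 45.89% is cropped out.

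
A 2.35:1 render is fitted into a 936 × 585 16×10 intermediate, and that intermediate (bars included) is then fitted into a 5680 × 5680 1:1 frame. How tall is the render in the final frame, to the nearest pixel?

2.35:1 in 936×585: fills the width, so the render is 936.00 × 398.30.
The 16×10 canvas is width-limited in 5680×5680, giving 5680.00 × 3550.00; scale factor 6.0684.
The render scales with it: height 398.30 × 6.0684 ≈ 2417.02.

2417 px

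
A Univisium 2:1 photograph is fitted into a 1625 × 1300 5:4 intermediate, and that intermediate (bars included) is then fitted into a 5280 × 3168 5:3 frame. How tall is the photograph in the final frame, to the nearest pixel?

1980 px

Inside the 1625×1300 canvas the photograph is width-limited at 1625.00 × 812.50.
Second fit — the 5:4 canvas into 5280×3168 spans the height: 3960.00 × 3168.00 (×2.4369 from 1625×1300).
The photograph scales with it: height 812.50 × 2.4369 ≈ 1980.00.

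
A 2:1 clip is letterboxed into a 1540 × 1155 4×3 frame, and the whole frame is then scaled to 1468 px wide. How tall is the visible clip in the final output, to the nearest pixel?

At 1540×1155 the clip is width-limited, so height = 1540 × 1/2 ≈ 770.00 px.
Scaling 1540 → 1468 is ×0.9532, so the height becomes 770.00 × 0.9532 ≈ 734.00 px.

734 px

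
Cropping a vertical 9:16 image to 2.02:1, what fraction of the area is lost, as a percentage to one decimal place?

72.2%

Going from vertical 9:16 to 2.02:1 means cutting height while keeping width.
(0.562)/(2.020) ≈ 0.278 of the area survives, leaving 72.15% discarded.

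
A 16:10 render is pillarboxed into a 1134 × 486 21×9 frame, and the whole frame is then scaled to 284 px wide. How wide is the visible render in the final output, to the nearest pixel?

195 px

At 1134×486 the render is height-limited, so width = 486 × 16/10 ≈ 777.60 px.
Scaling 1134 → 284 is ×0.2504, so the width becomes 777.60 × 0.2504 ≈ 194.74 px.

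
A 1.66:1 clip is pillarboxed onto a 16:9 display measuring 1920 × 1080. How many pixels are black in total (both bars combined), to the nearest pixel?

137376 pixels

1.66:1 is narrower than 16:9, so it spans the full height.
That makes the image 1792.8000 px wide (1080 × 1.660).
1920 − 1792.8000 = 127.2000 px of bars.
That's 127.2000 × 1080 ≈ 137376 black pixels.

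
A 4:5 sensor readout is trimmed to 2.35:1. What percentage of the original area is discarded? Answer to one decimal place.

The width stays; only height is cut (since 2.35:1 is wider than 4:5).
(0.800)/(2.350) ≈ 0.340 of the area survives, leaving 65.96% discarded.

66.0%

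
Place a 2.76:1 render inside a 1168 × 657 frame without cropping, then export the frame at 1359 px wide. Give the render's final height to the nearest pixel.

In the 1168×657 frame the render fills the width: height = 1168 / 2.760 ≈ 423.19 px.
Scaling 1168 → 1359 is ×1.1635, so the height becomes 423.19 × 1.1635 ≈ 492.39 px.

492 px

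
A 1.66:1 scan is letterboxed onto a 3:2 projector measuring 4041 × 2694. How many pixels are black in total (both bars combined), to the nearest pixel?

1.66:1 is wider than 3:2, so it spans the full width.
The scan is 4041 / 1.660 ≈ 2434.3373 px tall.
2694 − 2434.3373 = 259.6627 px of bars.
That's 259.6627 × 4041 ≈ 1049297 black pixels.

1049297 pixels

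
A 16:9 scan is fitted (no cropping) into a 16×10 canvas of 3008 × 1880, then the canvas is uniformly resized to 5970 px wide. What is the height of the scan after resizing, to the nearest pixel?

In the 3008×1880 frame the scan fills the width: height = 3008 × 9/16 ≈ 1692.00 px.
Resizing to 5970 px wide multiplies everything by 1.9847: 1692.00 → 3358.12 px.

3358 px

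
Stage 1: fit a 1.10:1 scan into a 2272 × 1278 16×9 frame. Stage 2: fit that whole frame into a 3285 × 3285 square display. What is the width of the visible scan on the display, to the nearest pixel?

1.10:1 in 2272×1278: fills the height, so the scan is 1405.80 × 1278.00.
The 16×9 canvas is width-limited in 3285×3285, giving 3285.00 × 1847.81; scale factor 1.4459.
So the scan's width is 1405.80 × 1.4459 ≈ 2032.59.

2033 px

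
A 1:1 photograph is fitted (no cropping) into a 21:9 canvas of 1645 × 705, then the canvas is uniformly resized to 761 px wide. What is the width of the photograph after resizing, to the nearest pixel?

326 px

In the 1645×705 frame the photograph fills the height: width = 705 × 1/1 ≈ 705.00 px.
The frame scales by 761/1645 = 0.4626; 705.00 × 0.4626 ≈ 326.14 px.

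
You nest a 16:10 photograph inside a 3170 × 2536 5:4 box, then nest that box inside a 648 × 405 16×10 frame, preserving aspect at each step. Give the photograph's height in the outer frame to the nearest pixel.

316 px

16:10 in 3170×2536: fills the width, so the photograph is 3170.00 × 1981.25.
5:4 in 648×405: fills the height, so the intermediate becomes 506.25 × 405.00 — a scale of ×0.1597.
Applying the same ×0.1597: 1981.25 → 316.41.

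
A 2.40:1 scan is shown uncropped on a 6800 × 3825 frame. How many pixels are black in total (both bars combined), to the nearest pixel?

2.40:1 is wider than 16×9, so it spans the full width.
The scan is 6800 / 2.400 ≈ 2833.3333 px tall.
3825 − 2833.3333 = 991.6667 px of bars.
Bar area = 991.6667 × 6800 ≈ 6743333 px.

6743333 pixels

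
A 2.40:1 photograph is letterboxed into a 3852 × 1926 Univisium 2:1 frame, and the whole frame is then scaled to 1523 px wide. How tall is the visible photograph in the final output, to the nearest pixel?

Fitted into 3852×1926, the photograph spans the width; its height is 3852 / 2.400 ≈ 1605.00 px.
Scaling 3852 → 1523 is ×0.3954, so the height becomes 1605.00 × 0.3954 ≈ 634.58 px.

635 px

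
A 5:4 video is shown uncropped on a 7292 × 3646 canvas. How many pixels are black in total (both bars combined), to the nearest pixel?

Since 1.250 < 2.000, the video is height-limited.
The video is 3646 × 5/4 ≈ 4557.5000 px wide.
7292 − 4557.5000 = 2734.5000 px of bars.
Across the 3646-px span: 2734.5000 × 3646 ≈ 9969987 px.

9969987 pixels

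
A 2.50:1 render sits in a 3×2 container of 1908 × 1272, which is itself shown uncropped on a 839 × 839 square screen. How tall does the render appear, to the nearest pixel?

Inside the 1908×1272 canvas the render is width-limited at 1908.00 × 763.20.
3×2 in 839×839: fills the width, so the intermediate becomes 839.00 × 559.33 — a scale of ×0.4397.
Applying the same ×0.4397: 763.20 → 335.60.

336 px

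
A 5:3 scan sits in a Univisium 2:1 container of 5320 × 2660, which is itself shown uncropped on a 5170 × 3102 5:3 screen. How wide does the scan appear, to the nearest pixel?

Inside the 5320×2660 canvas the scan is height-limited at 4433.33 × 2660.00.
Univisium 2:1 in 5170×3102: fills the width, so the intermediate becomes 5170.00 × 2585.00 — a scale of ×0.9718.
So the scan's width is 4433.33 × 0.9718 ≈ 4308.33.

4308 px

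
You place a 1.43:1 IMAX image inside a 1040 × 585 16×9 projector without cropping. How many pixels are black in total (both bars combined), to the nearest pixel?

119018 pixels

1.43:1 IMAX (1.430) < 16×9 (1.778), so the image fills the height.
Content width = 585 × 1.430 ≈ 836.5500 px.
Black = 1040 − 836.5500 = 203.4500 px.
Bar area = 203.4500 × 585 ≈ 119018 px.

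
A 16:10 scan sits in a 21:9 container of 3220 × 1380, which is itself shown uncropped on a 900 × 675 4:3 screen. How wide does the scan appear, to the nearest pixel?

617 px

16:10 in 3220×1380: fills the height, so the scan is 2208.00 × 1380.00.
The 21:9 canvas is width-limited in 900×675, giving 900.00 × 385.71; scale factor 0.2795.
The scan scales with it: width 2208.00 × 0.2795 ≈ 617.14.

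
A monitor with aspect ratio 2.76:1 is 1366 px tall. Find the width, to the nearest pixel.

3770 px

Width = 1366 × 2.760 = 3770.16.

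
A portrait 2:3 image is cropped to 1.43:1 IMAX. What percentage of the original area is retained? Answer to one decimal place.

46.6%

Going from portrait 2:3 to 1.43:1 IMAX means cutting height while keeping width.
Area ratio = (0.667)/(1.430) = 46.62% retained.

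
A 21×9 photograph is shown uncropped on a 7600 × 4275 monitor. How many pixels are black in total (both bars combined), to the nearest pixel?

7735714 pixels

Since 2.333 > 1.778, the photograph is width-limited.
The photograph is 7600 × 9/21 ≈ 3257.1429 px tall.
Black = 4275 − 3257.1429 = 1017.8571 px.
Across the 7600-px span: 1017.8571 × 7600 ≈ 7735714 px.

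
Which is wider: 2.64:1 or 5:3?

2.64:1

2.64 and 5:3 = 1.667; 2.64 > 1.667.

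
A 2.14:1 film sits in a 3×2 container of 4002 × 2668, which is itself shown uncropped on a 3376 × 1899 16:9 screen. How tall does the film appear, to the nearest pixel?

Inside the 4002×2668 canvas the film is width-limited at 4002.00 × 1870.09.
3×2 in 3376×1899: fills the height, so the intermediate becomes 2848.50 × 1899.00 — a scale of ×0.7118.
So the film's height is 1870.09 × 0.7118 ≈ 1331.07.

1331 px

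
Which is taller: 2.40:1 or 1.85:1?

1.85:1

2.4 and 1.85; 2.4 > 1.85. The smaller width-to-height ratio is the taller frame.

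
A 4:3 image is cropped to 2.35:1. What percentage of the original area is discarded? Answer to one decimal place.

43.3%

The width stays; only height is cut (since 2.35:1 is wider than 4:3).
Fraction kept = (1.333)/(2.350) ≈ 56.74%, so 43.26% is lost.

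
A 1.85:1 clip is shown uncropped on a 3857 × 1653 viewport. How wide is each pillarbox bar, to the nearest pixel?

399 px

Since 1.850 < 2.333, the clip is height-limited.
The clip is 1653 × 1.850 ≈ 3058.05 px wide.
Leftover width: 3857 − 3058.05 = 798.95 px → 399.48 each side.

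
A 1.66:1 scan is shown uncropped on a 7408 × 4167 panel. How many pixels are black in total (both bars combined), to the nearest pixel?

2045080 pixels

1.66:1 is narrower than 16×9, so it spans the full height.
The scan is 4167 × 1.660 ≈ 6917.2200 px wide.
Black = 7408 − 6917.2200 = 490.7800 px.
Across the 4167-px span: 490.7800 × 4167 ≈ 2045080 px.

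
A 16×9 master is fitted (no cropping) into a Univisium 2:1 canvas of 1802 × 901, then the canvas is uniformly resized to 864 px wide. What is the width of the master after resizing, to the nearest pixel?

768 px

In the 1802×901 frame the master fills the height: width = 901 × 16/9 ≈ 1601.78 px.
The frame scales by 864/1802 = 0.4795; 1601.78 × 0.4795 ≈ 768.00 px.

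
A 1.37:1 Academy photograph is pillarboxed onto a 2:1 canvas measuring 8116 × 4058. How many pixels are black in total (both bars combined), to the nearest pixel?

10374439 pixels

1.37:1 Academy (1.370) < 2:1 (2.000), so the photograph fills the height.
Content width = 4058 × 1.370 ≈ 5559.4600 px.
Black = 8116 − 5559.4600 = 2556.5400 px.
That's 2556.5400 × 4058 ≈ 10374439 black pixels.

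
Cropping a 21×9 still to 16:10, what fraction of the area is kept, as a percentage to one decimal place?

Going from 21×9 to 16:10 means cutting width while keeping height.
Area ratio = (1.600)/(2.333) = 68.57% retained.

68.6%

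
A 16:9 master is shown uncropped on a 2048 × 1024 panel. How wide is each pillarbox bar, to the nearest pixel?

114 px

Since 1.778 < 2.000, the master is height-limited.
The master is 1024 × 16/9 ≈ 1820.44 px wide.
Black = 2048 − 1820.44 = 227.56 px, or 113.78 per bar.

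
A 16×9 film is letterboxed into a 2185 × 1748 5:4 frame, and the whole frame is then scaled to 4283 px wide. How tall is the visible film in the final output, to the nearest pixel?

2409 px

Fitted into 2185×1748, the film spans the width; its height is 2185 × 9/16 ≈ 1229.06 px.
Resizing to 4283 px wide multiplies everything by 1.9602: 1229.06 → 2409.19 px.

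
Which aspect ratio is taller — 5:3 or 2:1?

5:3

5:3 = 1.667 and 2; 2 > 1.667. The smaller width-to-height ratio is the taller frame.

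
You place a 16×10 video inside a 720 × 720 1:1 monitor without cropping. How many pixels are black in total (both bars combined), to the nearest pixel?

194400 pixels

16×10 is wider than 1:1, so it spans the full width.
Content height = 720 × 10/16 ≈ 450.0000 px.
720 − 450.0000 = 270.0000 px of bars.
That's 270.0000 × 720 ≈ 194400 black pixels.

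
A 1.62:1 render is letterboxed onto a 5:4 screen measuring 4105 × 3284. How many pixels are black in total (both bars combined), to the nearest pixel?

1.62:1 (1.620) > 5:4 (1.250), so the render fills the width.
That makes the image 2533.9506 px tall (4105 / 1.620).
Leftover height: 3284 − 2533.9506 = 750.0494 px.
Across the 4105-px span: 750.0494 × 4105 ≈ 3078953 px.

3078953 pixels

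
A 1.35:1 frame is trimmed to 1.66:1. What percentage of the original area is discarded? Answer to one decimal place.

18.7%

The width stays; only height is cut (since 1.66:1 is wider than 1.35:1).
Area ratio = (1.350)/(1.660) = 81.33%; the remaining 18.67% is cropped out.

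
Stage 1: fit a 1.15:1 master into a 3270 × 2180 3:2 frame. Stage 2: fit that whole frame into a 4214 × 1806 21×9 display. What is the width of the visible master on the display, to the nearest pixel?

2077 px

Inside the 3270×2180 canvas the master is height-limited at 2507.00 × 2180.00.
The 3:2 canvas is height-limited in 4214×1806, giving 2709.00 × 1806.00; scale factor 0.8284.
So the master's width is 2507.00 × 0.8284 ≈ 2076.90.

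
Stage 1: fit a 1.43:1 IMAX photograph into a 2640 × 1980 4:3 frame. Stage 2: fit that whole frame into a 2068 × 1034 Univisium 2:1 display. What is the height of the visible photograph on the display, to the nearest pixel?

964 px

Inside the 2640×1980 canvas the photograph is width-limited at 2640.00 × 1846.15.
The 4:3 canvas is height-limited in 2068×1034, giving 1378.67 × 1034.00; scale factor 0.5222.
Applying the same ×0.5222: 1846.15 → 964.10.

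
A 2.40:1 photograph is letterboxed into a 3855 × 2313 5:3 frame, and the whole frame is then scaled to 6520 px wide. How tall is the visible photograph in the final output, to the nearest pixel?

At 3855×2313 the photograph is width-limited, so height = 3855 / 2.400 ≈ 1606.25 px.
Resizing to 6520 px wide multiplies everything by 1.6913: 1606.25 → 2716.67 px.

2717 px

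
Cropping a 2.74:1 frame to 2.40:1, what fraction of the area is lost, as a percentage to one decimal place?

Going from 2.74:1 to 2.40:1 means cutting width while keeping height.
Area ratio = (2.400)/(2.740) = 87.59%; the remaining 12.41% is cropped out.

12.4%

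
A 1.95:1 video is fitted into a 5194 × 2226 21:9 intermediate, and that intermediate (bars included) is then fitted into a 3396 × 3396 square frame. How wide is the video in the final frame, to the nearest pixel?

1.95:1 in 5194×2226: fills the height, so the video is 4340.70 × 2226.00.
The 21:9 canvas is width-limited in 3396×3396, giving 3396.00 × 1455.43; scale factor 0.6538.
So the video's width is 4340.70 × 0.6538 ≈ 2838.09.

2838 px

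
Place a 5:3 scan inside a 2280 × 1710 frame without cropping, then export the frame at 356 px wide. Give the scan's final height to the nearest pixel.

At 2280×1710 the scan is width-limited, so height = 2280 × 3/5 ≈ 1368.00 px.
Resizing to 356 px wide multiplies everything by 0.1561: 1368.00 → 213.60 px.

214 px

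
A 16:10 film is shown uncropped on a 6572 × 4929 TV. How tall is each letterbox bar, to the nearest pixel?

16:10 (1.600) > 4:3 (1.333), so the film fills the width.
That makes the image 4107.50 px tall (6572 × 10/16).
Black = 4929 − 4107.50 = 821.50 px, or 410.75 per bar.

411 px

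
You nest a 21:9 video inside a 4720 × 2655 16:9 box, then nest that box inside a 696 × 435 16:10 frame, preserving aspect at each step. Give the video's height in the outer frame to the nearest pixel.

21:9 in 4720×2655: fills the width, so the video is 4720.00 × 2022.86.
Second fit — the 16:9 canvas into 696×435 spans the width: 696.00 × 391.50 (×0.1475 from 4720×2655).
Applying the same ×0.1475: 2022.86 → 298.29.

298 px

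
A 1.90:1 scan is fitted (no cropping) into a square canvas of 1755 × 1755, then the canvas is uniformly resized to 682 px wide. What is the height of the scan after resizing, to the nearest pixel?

Fitted into 1755×1755, the scan spans the width; its height is 1755 / 1.900 ≈ 923.68 px.
Scaling 1755 → 682 is ×0.3886, so the height becomes 923.68 × 0.3886 ≈ 358.95 px.

359 px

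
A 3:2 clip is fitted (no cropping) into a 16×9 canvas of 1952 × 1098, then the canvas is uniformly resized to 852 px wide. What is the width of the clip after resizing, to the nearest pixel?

At 1952×1098 the clip is height-limited, so width = 1098 × 3/2 ≈ 1647.00 px.
Resizing to 852 px wide multiplies everything by 0.4365: 1647.00 → 718.88 px.

719 px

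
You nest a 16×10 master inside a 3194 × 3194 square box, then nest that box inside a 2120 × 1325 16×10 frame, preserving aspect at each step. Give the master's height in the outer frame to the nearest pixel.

828 px

First fit — 16×10 into 3194×3194 spans the width: 3194.00 × 1996.25.
Second fit — the square canvas into 2120×1325 spans the height: 1325.00 × 1325.00 (×0.4148 from 3194×3194).
Applying the same ×0.4148: 1996.25 → 828.12.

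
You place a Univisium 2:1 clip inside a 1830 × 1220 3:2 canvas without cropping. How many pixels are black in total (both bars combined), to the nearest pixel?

Univisium 2:1 is wider than 3:2, so it spans the full width.
The clip is 1830 × 1/2 ≈ 915.0000 px tall.
Black = 1220 − 915.0000 = 305.0000 px.
Bar area = 305.0000 × 1830 ≈ 558150 px.

558150 pixels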